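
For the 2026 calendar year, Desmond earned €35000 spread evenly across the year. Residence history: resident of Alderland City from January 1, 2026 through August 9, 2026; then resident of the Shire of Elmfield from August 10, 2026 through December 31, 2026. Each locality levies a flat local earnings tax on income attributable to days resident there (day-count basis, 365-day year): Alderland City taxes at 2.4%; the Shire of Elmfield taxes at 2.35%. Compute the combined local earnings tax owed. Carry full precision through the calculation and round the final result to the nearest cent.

Alderland City, January 1 – August 9, 2026: 221 days → €35000 × 2.4% × 221/365 = €508.6027
The Shire of Elmfield, August 10 – December 31, 2026: 144 days → €35000 × 2.35% × 144/365 = €324.4932
Total = €833.0959

€833.10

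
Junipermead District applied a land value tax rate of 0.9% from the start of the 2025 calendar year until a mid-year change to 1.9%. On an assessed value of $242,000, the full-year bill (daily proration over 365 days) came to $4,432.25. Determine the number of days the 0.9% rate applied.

Let d = days at the first rate; then 365 − d days at the second rate.
$242,000 × [0.9%·d + 1.9%·(365−d)] / 365 = $4,432.25
Solving gives d = 25, so the new rate took effect on January 26, 2025.

25 days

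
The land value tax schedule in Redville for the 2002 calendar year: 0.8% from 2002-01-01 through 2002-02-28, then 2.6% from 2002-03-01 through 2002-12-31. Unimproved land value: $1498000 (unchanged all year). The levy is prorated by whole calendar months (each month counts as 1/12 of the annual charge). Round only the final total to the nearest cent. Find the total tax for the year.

$34454.00

2002-01-01 to 2002-02-28: 2 months at 0.8% → $1498000 × 0.8% × 2/12 = $1997.3333
2002-03-01 to 2002-12-31: 10 months at 2.6% → $1498000 × 2.6% × 10/12 = $32456.6667
Total = $34454.0000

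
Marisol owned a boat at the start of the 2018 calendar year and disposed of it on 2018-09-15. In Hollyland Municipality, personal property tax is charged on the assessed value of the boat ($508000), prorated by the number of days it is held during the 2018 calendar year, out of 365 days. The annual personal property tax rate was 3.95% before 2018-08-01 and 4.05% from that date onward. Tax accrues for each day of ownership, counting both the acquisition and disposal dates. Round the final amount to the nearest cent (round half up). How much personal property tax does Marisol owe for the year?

$14247.66

2018-01-01 to 2018-07-31: 212 days at 3.95% → $508000 × 3.95% × 212/365 = $11654.7726
2018-08-01 to 2018-09-15: 46 days at 4.05% → $508000 × 4.05% × 46/365 = $2592.8877
Total = $14247.6603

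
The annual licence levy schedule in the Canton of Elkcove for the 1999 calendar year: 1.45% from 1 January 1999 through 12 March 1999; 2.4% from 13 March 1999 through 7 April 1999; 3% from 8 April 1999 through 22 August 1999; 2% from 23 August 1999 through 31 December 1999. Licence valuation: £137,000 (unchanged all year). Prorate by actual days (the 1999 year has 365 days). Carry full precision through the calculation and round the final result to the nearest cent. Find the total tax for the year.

1 January – 12 March 1999: 71 days at 1.45% → £137,000 × 1.45% × 71/365 = £386.4151
13 March – 7 April 1999: 26 days at 2.4% → £137,000 × 2.4% × 26/365 = £234.2137
8 April – 22 August 1999: 137 days at 3% → £137,000 × 3% × 137/365 = £1,542.6575
23 August – 31 December 1999: 131 days at 2% → £137,000 × 2% × 131/365 = £983.3973
Total = £3,146.6836

£3,146.68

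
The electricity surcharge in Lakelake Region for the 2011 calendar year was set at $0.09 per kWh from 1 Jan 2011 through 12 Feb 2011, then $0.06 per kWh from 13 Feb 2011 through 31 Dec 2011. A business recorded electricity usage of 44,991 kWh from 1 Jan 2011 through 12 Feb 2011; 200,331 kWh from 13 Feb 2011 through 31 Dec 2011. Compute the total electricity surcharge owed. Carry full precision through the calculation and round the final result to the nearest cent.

$16069.05

1 Jan – 12 Feb 2011: 44,991 kWh at $0.09/kWh → $4049.19
13 Feb – 31 Dec 2011: 200,331 kWh at $0.06/kWh → $12019.86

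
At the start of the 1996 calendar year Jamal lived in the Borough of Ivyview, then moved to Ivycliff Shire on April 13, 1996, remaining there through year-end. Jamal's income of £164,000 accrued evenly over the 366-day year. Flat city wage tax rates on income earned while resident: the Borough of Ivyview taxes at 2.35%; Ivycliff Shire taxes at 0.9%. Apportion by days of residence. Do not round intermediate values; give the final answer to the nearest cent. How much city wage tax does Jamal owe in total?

£2,145.22

The Borough of Ivyview, January 1 – April 12, 1996: 103 days → £164,000 × 2.35% × 103/366 = £1,084.5956
Ivycliff Shire, April 13 – December 31, 1996: 263 days → £164,000 × 0.9% × 263/366 = £1,060.6230
Total = £2,145.2186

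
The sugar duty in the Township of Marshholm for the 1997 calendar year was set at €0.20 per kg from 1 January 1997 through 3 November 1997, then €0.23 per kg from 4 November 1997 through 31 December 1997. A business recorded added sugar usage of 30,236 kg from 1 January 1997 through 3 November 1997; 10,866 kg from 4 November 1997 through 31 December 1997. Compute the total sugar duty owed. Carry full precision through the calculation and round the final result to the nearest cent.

€8,546.38

1 January – 3 November 1997: 30,236 kg at €0.20/kg → €6,047.20
4 November – 31 December 1997: 10,866 kg at €0.23/kg → €2,499.18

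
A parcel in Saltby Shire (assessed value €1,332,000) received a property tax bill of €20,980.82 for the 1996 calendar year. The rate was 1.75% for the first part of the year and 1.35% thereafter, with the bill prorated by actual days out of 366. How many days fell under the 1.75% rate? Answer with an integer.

206 days

Let d = days at the first rate; then 366 − d days at the second rate.
€1,332,000 × [1.75%·d + 1.35%·(366−d)] / 366 = €20,980.82
Solving gives d = 206, so the new rate took effect on 25 July 1996.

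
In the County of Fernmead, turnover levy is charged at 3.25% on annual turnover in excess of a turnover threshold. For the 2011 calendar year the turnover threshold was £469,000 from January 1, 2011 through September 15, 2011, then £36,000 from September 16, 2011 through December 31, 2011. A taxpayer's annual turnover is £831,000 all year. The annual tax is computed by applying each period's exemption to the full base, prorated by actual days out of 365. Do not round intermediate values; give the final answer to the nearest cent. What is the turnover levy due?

£15,890.36

January 1 – September 15, 2011: 258 days, exemption £469,000 → (£831,000 − £469,000) × 3.25% × 258/365 = £8,316.0822
September 16 – December 31, 2011: 107 days, exemption £36,000 → (£831,000 − £36,000) × 3.25% × 107/365 = £7,574.2808
Total = £15,890.3630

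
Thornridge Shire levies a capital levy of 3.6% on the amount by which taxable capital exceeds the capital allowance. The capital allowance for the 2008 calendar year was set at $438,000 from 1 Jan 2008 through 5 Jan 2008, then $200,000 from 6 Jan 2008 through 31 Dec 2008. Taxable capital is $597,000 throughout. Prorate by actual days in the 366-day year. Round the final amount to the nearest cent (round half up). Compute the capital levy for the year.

1 Jan – 5 Jan 2008: 5 days, exemption $438,000 → ($597,000 − $438,000) × 3.6% × 5/366 = $78.1967
6 Jan – 31 Dec 2008: 361 days, exemption $200,000 → ($597,000 − $200,000) × 3.6% × 361/366 = $14,096.7541
Total = $14,174.9508

$14,174.95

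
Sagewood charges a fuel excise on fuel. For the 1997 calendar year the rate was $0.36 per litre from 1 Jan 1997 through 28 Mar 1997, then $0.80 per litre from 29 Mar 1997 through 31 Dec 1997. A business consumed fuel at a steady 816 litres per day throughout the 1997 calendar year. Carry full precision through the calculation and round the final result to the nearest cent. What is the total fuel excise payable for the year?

1 Jan – 28 Mar 1997: 87 days × 816 litres/day = 70,992 litres at $0.36/litre → $25557.12
29 Mar – 31 Dec 1997: 278 days × 816 litres/day = 226,848 litres at $0.80/litre → $181478.40

$207035.52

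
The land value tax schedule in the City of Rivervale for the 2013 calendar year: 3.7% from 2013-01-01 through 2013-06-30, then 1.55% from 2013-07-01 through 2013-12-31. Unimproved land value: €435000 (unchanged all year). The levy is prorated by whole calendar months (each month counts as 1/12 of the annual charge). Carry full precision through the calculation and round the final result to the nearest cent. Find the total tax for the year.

2013-01-01 to 2013-06-30: 6 months at 3.7% → €435000 × 3.7% × 6/12 = €8047.5000
2013-07-01 to 2013-12-31: 6 months at 1.55% → €435000 × 1.55% × 6/12 = €3371.2500
Total = €11418.7500

€11418.75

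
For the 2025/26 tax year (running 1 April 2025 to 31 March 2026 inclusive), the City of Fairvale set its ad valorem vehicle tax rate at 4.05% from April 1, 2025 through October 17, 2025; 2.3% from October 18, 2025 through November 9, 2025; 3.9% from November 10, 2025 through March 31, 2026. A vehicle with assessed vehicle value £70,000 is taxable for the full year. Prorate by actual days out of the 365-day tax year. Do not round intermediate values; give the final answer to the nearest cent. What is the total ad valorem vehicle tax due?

£2,716.96

April 1 – October 17, 2025: 200 days at 4.05% → £70,000 × 4.05% × 200/365 = £1,553.4247
October 18 – November 9, 2025: 23 days at 2.3% → £70,000 × 2.3% × 23/365 = £101.4521
November 10, 2025 – March 31, 2026: 142 days at 3.9% → £70,000 × 3.9% × 142/365 = £1,062.0822
Total = £2,716.9589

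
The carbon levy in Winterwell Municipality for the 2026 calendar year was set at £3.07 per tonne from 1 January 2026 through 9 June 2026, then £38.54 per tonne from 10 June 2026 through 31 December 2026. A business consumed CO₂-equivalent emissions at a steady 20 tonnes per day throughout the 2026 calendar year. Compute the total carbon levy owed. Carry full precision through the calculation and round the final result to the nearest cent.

1 January – 9 June 2026: 160 days × 20 tonnes/day = 3,200 tonnes at £3.07/tonne → £9,824.00
10 June – 31 December 2026: 205 days × 20 tonnes/day = 4,100 tonnes at £38.54/tonne → £158,014.00

£167,838.00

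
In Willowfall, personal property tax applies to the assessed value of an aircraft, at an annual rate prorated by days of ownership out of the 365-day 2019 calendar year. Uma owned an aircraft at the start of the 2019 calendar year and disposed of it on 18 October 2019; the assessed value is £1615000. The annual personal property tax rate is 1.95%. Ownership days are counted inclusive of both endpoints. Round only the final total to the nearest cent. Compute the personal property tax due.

Days held (1 January – 18 October 2019): 291 out of 365
Tax = £1615000 × 1.95% × 291/365 = £25107.7192

£25107.72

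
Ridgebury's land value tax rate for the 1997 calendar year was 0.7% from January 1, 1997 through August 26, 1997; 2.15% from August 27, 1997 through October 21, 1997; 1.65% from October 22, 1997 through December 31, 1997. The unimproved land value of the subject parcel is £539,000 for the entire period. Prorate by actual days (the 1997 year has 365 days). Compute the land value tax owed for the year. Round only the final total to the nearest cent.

January 1 – August 26, 1997: 238 days at 0.7% → £539,000 × 0.7% × 238/365 = £2,460.2027
August 27 – October 21, 1997: 56 days at 2.15% → £539,000 × 2.15% × 56/365 = £1,777.9616
October 22 – December 31, 1997: 71 days at 1.65% → £539,000 × 1.65% × 71/365 = £1,729.9685
Total = £5,968.1329

£5,968.13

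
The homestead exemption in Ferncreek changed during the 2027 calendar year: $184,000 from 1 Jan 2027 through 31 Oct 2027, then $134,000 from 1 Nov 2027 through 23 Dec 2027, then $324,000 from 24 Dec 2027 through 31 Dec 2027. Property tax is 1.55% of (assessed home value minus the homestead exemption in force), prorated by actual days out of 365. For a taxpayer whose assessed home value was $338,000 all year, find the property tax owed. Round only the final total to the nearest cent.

1 Jan – 31 Oct 2027: 304 days, exemption $184,000 → ($338,000 − $184,000) × 1.55% × 304/365 = $1,988.0767
1 Nov – 23 Dec 2027: 53 days, exemption $134,000 → ($338,000 − $134,000) × 1.55% × 53/365 = $459.1397
24 Dec – 31 Dec 2027: 8 days, exemption $324,000 → ($338,000 − $324,000) × 1.55% × 8/365 = $4.7562
Total = $2,451.9726

$2,451.97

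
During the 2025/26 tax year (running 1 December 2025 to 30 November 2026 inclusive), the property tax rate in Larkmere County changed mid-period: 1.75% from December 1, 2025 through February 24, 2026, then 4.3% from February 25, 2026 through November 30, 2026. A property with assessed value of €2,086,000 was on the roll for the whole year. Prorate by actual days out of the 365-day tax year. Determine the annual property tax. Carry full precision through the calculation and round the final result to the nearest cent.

December 1, 2025 – February 24, 2026: 86 days at 1.75% → €2,086,000 × 1.75% × 86/365 = €8,601.1781
February 25 – November 30, 2026: 279 days at 4.3% → €2,086,000 × 4.3% × 279/365 = €68,563.6767
Total = €77,164.8548

€77,164.85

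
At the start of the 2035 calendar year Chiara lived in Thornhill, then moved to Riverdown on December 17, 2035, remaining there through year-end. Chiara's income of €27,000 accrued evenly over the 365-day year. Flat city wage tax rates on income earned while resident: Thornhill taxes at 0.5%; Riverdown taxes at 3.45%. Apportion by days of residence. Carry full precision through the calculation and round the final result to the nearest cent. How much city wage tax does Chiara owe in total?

Thornhill, January 1 – December 16, 2035: 350 days → €27,000 × 0.5% × 350/365 = €129.4521
Riverdown, December 17 – December 31, 2035: 15 days → €27,000 × 3.45% × 15/365 = €38.2808
Total = €167.7329

€167.73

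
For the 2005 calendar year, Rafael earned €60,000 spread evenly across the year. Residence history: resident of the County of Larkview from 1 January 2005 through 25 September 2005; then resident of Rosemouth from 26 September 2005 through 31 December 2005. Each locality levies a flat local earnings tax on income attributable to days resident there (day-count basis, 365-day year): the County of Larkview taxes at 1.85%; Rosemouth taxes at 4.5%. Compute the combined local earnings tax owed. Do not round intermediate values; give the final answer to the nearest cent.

The County of Larkview, 1 January – 25 September 2005: 268 days → €60,000 × 1.85% × 268/365 = €815.0137
Rosemouth, 26 September – 31 December 2005: 97 days → €60,000 × 4.5% × 97/365 = €717.5342
Total = €1,532.5479

€1,532.55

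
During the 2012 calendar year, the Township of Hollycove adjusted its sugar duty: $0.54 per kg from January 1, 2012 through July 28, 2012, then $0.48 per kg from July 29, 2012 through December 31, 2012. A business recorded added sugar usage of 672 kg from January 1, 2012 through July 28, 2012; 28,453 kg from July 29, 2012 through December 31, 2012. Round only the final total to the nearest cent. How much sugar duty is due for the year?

January 1 – July 28, 2012: 672 kg at $0.54/kg → $362.88
July 29 – December 31, 2012: 28,453 kg at $0.48/kg → $13,657.44

$14,020.32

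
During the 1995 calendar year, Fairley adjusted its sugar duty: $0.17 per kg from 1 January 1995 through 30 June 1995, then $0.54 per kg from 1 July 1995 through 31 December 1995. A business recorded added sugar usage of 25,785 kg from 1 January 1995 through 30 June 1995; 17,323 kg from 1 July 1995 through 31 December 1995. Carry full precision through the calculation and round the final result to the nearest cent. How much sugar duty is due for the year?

$13737.87

1 January – 30 June 1995: 25,785 kg at $0.17/kg → $4383.45
1 July – 31 December 1995: 17,323 kg at $0.54/kg → $9354.42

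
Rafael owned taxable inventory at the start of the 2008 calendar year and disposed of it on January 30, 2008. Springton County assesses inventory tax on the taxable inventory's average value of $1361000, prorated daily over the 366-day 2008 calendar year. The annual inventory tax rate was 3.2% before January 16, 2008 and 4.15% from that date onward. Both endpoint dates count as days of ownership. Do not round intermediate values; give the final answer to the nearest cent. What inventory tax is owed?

$4099.73

January 1 – January 15, 2008: 15 days at 3.2% → $1361000 × 3.2% × 15/366 = $1784.9180
January 16 – January 30, 2008: 15 days at 4.15% → $1361000 × 4.15% × 15/366 = $2314.8156
Total = $4099.7336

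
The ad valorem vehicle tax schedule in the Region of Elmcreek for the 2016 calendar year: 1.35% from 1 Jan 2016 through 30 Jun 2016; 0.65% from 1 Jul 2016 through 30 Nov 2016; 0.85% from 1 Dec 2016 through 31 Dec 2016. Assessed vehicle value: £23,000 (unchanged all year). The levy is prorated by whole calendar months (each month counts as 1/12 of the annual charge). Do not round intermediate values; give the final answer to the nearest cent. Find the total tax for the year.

1 Jan – 30 Jun 2016: 6 months at 1.35% → £23,000 × 1.35% × 6/12 = £155.2500
1 Jul – 30 Nov 2016: 5 months at 0.65% → £23,000 × 0.65% × 5/12 = £62.2917
1 Dec – 31 Dec 2016: 1 month at 0.85% → £23,000 × 0.85% × 1/12 = £16.2917
Total = £233.8333

£233.83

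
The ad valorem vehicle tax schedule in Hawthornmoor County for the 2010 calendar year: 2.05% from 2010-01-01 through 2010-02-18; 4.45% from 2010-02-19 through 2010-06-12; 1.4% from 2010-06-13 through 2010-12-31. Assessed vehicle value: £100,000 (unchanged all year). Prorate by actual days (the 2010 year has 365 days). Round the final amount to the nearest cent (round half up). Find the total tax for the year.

2010-01-01 to 2010-02-18: 49 days at 2.05% → £100,000 × 2.05% × 49/365 = £275.2055
2010-02-19 to 2010-06-12: 114 days at 4.45% → £100,000 × 4.45% × 114/365 = £1,389.8630
2010-06-13 to 2010-12-31: 202 days at 1.4% → £100,000 × 1.4% × 202/365 = £774.7945
Total = £2,439.8630

£2,439.86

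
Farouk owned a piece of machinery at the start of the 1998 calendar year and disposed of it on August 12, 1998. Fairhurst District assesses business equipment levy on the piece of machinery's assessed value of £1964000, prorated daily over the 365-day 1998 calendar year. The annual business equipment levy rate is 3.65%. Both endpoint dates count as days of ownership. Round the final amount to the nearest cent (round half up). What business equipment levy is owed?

Days held (January 1 – August 12, 1998): 224 out of 365
Tax = £1964000 × 3.65% × 224/365 = £43993.6000

£43993.60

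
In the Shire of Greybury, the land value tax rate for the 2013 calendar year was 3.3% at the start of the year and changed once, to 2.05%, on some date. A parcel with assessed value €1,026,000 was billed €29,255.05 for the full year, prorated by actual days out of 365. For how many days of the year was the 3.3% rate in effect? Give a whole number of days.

Let d = days at the first rate; then 365 − d days at the second rate.
€1,026,000 × [3.3%·d + 2.05%·(365−d)] / 365 = €29,255.05
Solving gives d = 234, so the new rate took effect on 23 Aug 2013.

234 days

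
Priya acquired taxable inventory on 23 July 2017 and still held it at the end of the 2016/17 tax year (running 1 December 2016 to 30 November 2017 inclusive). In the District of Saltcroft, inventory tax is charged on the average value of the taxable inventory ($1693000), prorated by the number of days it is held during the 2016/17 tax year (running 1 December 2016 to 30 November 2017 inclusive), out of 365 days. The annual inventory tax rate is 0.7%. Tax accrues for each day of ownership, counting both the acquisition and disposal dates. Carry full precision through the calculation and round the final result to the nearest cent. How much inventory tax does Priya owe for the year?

$4253.37

Days held (23 July – 30 November 2017): 131 out of 365
Tax = $1693000 × 0.7% × 131/365 = $4253.3726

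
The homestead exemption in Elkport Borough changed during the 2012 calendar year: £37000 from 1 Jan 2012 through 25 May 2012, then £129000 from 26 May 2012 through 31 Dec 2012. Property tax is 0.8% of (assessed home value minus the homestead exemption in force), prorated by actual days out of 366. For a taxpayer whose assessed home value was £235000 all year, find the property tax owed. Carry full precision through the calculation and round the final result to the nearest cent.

£1141.60

1 Jan – 25 May 2012: 146 days, exemption £37000 → (£235000 − £37000) × 0.8% × 146/366 = £631.8689
26 May – 31 Dec 2012: 220 days, exemption £129000 → (£235000 − £129000) × 0.8% × 220/366 = £509.7268
Total = £1141.5956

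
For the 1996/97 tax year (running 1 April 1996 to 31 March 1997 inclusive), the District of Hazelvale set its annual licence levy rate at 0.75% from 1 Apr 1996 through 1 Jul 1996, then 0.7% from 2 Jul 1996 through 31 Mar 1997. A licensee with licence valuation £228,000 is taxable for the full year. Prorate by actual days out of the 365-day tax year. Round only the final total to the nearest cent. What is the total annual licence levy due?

£1,624.73

1 Apr – 1 Jul 1996: 92 days at 0.75% → £228,000 × 0.75% × 92/365 = £431.0137
2 Jul 1996 – 31 Mar 1997: 273 days at 0.7% → £228,000 × 0.7% × 273/365 = £1,193.7205
Total = £1,624.7342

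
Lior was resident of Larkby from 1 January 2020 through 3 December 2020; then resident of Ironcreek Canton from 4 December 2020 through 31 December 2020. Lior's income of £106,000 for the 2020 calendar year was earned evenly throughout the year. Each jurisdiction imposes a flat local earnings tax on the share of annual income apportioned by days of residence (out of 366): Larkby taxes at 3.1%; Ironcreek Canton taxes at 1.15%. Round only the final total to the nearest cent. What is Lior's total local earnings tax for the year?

£3,127.87

Larkby, 1 January – 3 December 2020: 338 days → £106,000 × 3.1% × 338/366 = £3,034.6120
Ironcreek Canton, 4 December – 31 December 2020: 28 days → £106,000 × 1.15% × 28/366 = £93.2568
Total = £3,127.8689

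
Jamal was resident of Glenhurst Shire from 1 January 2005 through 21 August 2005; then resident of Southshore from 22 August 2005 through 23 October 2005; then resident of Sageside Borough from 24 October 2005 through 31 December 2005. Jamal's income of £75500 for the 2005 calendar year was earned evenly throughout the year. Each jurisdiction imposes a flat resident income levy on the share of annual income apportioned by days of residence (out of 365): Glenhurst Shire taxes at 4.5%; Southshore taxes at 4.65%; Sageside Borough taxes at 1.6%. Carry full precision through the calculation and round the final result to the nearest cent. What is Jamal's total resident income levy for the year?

Glenhurst Shire, 1 January – 21 August 2005: 233 days → £75500 × 4.5% × 233/365 = £2168.8151
Southshore, 22 August – 23 October 2005: 63 days → £75500 × 4.65% × 63/365 = £605.9651
Sageside Borough, 24 October – 31 December 2005: 69 days → £75500 × 1.6% × 69/365 = £228.3616
Total = £3003.1418

£3003.14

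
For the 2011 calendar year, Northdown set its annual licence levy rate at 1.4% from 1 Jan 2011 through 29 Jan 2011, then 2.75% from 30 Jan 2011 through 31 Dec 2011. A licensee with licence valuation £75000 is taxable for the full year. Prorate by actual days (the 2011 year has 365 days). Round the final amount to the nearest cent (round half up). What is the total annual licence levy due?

£1982.05

1 Jan – 29 Jan 2011: 29 days at 1.4% → £75000 × 1.4% × 29/365 = £83.4247
30 Jan – 31 Dec 2011: 336 days at 2.75% → £75000 × 2.75% × 336/365 = £1898.6301
Total = £1982.0548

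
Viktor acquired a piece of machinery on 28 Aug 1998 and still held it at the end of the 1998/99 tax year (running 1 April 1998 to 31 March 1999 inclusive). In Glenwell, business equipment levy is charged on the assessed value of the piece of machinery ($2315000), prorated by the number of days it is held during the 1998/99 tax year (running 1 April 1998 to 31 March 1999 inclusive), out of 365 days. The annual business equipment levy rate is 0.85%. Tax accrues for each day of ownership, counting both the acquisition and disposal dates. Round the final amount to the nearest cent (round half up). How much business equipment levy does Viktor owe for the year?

$11644.77

Days held (28 Aug 1998 – 31 Mar 1999): 216 out of 365
Tax = $2315000 × 0.85% × 216/365 = $11644.7671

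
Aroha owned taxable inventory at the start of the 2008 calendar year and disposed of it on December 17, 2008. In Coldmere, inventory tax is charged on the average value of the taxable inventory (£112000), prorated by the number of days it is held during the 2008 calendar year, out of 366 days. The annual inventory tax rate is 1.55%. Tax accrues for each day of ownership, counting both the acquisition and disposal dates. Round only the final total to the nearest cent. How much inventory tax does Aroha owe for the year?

Days held (January 1 – December 17, 2008): 352 out of 366
Tax = £112000 × 1.55% × 352/366 = £1669.5956

£1669.60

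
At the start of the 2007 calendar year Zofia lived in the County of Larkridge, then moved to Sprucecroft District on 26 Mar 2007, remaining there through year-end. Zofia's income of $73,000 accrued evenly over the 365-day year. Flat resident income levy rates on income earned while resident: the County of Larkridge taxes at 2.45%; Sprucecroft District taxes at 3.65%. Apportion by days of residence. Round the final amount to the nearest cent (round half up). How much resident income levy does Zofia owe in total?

$2,462.90

The County of Larkridge, 1 Jan – 25 Mar 2007: 84 days → $73,000 × 2.45% × 84/365 = $411.6000
Sprucecroft District, 26 Mar – 31 Dec 2007: 281 days → $73,000 × 3.65% × 281/365 = $2,051.3000
Total = $2,462.9000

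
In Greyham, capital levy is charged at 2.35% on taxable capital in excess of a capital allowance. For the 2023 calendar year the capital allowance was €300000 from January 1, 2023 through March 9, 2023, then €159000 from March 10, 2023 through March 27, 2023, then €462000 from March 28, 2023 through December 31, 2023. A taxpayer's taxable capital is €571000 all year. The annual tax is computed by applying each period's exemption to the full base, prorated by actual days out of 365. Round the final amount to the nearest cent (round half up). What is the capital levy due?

January 1 – March 9, 2023: 68 days, exemption €300000 → (€571000 − €300000) × 2.35% × 68/365 = €1186.4603
March 10 – March 27, 2023: 18 days, exemption €159000 → (€571000 − €159000) × 2.35% × 18/365 = €477.4685
March 28 – December 31, 2023: 279 days, exemption €462000 → (€571000 − €462000) × 2.35% × 279/365 = €1957.9685
Total = €3621.8973

€3621.90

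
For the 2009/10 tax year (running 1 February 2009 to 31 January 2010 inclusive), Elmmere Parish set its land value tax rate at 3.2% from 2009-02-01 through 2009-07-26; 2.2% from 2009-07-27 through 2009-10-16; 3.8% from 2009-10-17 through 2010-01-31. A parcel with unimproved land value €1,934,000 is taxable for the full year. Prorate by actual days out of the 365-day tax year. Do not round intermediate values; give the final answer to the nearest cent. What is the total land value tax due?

2009-02-01 to 2009-07-26: 176 days at 3.2% → €1,934,000 × 3.2% × 176/365 = €29,841.8849
2009-07-27 to 2009-10-16: 82 days at 2.2% → €1,934,000 × 2.2% × 82/365 = €9,558.7288
2009-10-17 to 2010-01-31: 107 days at 3.8% → €1,934,000 × 3.8% × 107/365 = €21,544.2301
Total = €60,944.8438

€60,944.84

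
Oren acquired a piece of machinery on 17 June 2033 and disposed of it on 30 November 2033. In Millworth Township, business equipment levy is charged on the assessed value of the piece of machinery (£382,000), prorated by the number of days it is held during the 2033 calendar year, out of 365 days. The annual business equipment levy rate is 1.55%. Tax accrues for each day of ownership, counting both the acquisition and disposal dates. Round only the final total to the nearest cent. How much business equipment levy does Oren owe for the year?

£2,709.06

Days held (17 June – 30 November 2033): 167 out of 365
Tax = £382,000 × 1.55% × 167/365 = £2,709.0603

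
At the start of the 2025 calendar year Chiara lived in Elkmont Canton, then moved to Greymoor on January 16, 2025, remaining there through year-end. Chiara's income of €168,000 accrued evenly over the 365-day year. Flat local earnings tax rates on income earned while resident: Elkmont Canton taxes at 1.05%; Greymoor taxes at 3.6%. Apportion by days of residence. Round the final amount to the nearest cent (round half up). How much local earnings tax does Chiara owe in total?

€5,871.95

Elkmont Canton, January 1 – January 15, 2025: 15 days → €168,000 × 1.05% × 15/365 = €72.4932
Greymoor, January 16 – December 31, 2025: 350 days → €168,000 × 3.6% × 350/365 = €5,799.4521
Total = €5,871.9452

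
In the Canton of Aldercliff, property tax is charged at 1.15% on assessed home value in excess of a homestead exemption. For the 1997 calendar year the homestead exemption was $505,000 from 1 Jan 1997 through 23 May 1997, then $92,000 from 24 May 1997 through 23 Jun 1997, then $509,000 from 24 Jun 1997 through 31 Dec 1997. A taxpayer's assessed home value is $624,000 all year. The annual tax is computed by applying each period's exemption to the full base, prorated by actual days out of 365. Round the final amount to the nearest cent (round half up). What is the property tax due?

$1,747.81

1 Jan – 23 May 1997: 143 days, exemption $505,000 → ($624,000 − $505,000) × 1.15% × 143/365 = $536.1521
24 May – 23 Jun 1997: 31 days, exemption $92,000 → ($624,000 − $92,000) × 1.15% × 31/365 = $519.6110
24 Jun – 31 Dec 1997: 191 days, exemption $509,000 → ($624,000 − $509,000) × 1.15% × 191/365 = $692.0479
Total = $1,747.8110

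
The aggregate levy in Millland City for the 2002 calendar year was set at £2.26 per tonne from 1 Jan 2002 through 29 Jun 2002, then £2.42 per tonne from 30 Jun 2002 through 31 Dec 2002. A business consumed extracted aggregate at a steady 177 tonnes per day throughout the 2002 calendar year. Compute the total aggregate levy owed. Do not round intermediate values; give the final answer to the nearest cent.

£151246.50

1 Jan – 29 Jun 2002: 180 days × 177 tonnes/day = 31,860 tonnes at £2.26/tonne → £72003.60
30 Jun – 31 Dec 2002: 185 days × 177 tonnes/day = 32,745 tonnes at £2.42/tonne → £79242.90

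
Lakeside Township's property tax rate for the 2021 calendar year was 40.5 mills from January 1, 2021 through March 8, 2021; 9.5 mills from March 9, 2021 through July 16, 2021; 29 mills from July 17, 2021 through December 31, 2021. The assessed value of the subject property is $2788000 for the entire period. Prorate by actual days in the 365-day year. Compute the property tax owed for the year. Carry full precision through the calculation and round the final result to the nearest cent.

January 1 – March 8, 2021: 67 days at 40.5 mills → $2788000 × 4.05% × 67/365 = $20726.6795
March 9 – July 16, 2021: 130 days at 9.5 mills → $2788000 × 0.95% × 130/365 = $9433.3699
July 17 – December 31, 2021: 168 days at 29 mills → $2788000 × 2.9% × 168/365 = $37214.0712
Total = $67374.1205

$67374.12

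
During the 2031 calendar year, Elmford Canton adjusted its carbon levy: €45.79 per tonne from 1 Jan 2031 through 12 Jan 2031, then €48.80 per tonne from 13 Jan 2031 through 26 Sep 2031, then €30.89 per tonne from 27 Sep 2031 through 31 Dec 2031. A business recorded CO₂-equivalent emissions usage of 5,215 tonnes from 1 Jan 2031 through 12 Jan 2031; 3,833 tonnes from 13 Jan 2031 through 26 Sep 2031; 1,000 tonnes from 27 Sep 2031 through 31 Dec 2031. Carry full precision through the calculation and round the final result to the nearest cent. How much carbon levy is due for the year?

€456735.25

1 Jan – 12 Jan 2031: 5,215 tonnes at €45.79/tonne → €238794.85
13 Jan – 26 Sep 2031: 3,833 tonnes at €48.80/tonne → €187050.40
27 Sep – 31 Dec 2031: 1,000 tonnes at €30.89/tonne → €30890.00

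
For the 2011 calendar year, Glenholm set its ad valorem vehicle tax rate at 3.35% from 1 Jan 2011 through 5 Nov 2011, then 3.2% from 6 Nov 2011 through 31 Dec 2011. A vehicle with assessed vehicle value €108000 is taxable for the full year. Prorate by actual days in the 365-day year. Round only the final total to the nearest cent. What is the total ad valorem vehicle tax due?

1 Jan – 5 Nov 2011: 309 days at 3.35% → €108000 × 3.35% × 309/365 = €3062.9096
6 Nov – 31 Dec 2011: 56 days at 3.2% → €108000 × 3.2% × 56/365 = €530.2356
Total = €3593.1452

€3593.15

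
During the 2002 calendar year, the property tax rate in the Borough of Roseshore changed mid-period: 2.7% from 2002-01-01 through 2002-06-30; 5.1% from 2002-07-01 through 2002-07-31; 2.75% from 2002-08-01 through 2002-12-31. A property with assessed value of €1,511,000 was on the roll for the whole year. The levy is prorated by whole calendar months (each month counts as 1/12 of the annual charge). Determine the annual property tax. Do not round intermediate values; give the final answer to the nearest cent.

€44,133.79

2002-01-01 to 2002-06-30: 6 months at 2.7% → €1,511,000 × 2.7% × 6/12 = €20,398.5000
2002-07-01 to 2002-07-31: 1 month at 5.1% → €1,511,000 × 5.1% × 1/12 = €6,421.7500
2002-08-01 to 2002-12-31: 5 months at 2.75% → €1,511,000 × 2.75% × 5/12 = €17,313.5417
Total = €44,133.7917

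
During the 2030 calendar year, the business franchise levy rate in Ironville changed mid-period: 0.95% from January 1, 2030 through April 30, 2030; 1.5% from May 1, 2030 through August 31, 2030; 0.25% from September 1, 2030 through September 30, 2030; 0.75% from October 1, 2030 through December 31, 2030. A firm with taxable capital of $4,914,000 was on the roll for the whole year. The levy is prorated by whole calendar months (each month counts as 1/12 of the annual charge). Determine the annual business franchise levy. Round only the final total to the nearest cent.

January 1 – April 30, 2030: 4 months at 0.95% → $4,914,000 × 0.95% × 4/12 = $15,561.0000
May 1 – August 31, 2030: 4 months at 1.5% → $4,914,000 × 1.5% × 4/12 = $24,570.0000
September 1 – September 30, 2030: 1 month at 0.25% → $4,914,000 × 0.25% × 1/12 = $1,023.7500
October 1 – December 31, 2030: 3 months at 0.75% → $4,914,000 × 0.75% × 3/12 = $9,213.7500
Total = $50,368.5000

$50,368.50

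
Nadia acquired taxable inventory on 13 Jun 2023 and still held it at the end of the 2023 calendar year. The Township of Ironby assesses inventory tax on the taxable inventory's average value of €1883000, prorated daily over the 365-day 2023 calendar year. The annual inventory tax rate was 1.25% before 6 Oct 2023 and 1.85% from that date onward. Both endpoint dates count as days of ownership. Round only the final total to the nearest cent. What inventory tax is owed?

13 Jun – 5 Oct 2023: 115 days at 1.25% → €1883000 × 1.25% × 115/365 = €7415.9247
6 Oct – 31 Dec 2023: 87 days at 1.85% → €1883000 × 1.85% × 87/365 = €8303.2562
Total = €15719.1808

€15719.18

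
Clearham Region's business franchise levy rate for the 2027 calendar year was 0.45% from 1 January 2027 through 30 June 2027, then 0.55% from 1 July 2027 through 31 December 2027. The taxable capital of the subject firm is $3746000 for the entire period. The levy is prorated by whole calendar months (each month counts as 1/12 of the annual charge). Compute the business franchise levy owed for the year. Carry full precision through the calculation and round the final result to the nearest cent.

$18730.00

1 January – 30 June 2027: 6 months at 0.45% → $3746000 × 0.45% × 6/12 = $8428.5000
1 July – 31 December 2027: 6 months at 0.55% → $3746000 × 0.55% × 6/12 = $10301.5000
Total = $18730.0000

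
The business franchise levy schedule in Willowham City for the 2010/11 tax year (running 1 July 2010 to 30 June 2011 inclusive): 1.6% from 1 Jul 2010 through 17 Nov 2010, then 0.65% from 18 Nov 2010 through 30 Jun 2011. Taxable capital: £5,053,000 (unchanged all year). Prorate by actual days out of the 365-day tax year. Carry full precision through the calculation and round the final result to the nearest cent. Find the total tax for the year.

£51,256.80

1 Jul – 17 Nov 2010: 140 days at 1.6% → £5,053,000 × 1.6% × 140/365 = £31,010.1918
18 Nov 2010 – 30 Jun 2011: 225 days at 0.65% → £5,053,000 × 0.65% × 225/365 = £20,246.6096
Total = £51,256.8014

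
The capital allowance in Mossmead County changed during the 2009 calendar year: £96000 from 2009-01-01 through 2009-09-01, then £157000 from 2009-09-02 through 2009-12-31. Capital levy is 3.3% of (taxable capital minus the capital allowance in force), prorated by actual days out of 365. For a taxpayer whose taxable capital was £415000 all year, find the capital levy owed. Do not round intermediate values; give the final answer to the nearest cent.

£9859.68

2009-01-01 to 2009-09-01: 244 days, exemption £96000 → (£415000 − £96000) × 3.3% × 244/365 = £7037.2274
2009-09-02 to 2009-12-31: 121 days, exemption £157000 → (£415000 − £157000) × 3.3% × 121/365 = £2822.4493
Total = £9859.6767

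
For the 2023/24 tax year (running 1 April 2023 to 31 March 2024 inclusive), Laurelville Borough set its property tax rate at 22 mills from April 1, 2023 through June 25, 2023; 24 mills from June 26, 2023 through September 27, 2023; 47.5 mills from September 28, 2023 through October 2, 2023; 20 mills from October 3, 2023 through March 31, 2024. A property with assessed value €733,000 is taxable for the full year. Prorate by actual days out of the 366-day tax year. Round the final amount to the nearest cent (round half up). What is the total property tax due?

April 1 – June 25, 2023: 86 days at 22 mills → €733,000 × 2.2% × 86/366 = €3,789.1694
June 26 – September 27, 2023: 94 days at 24 mills → €733,000 × 2.4% × 94/366 = €4,518.1639
September 28 – October 2, 2023: 5 days at 47.5 mills → €733,000 × 4.75% × 5/366 = €475.6489
October 3, 2023 – March 31, 2024: 181 days at 20 mills → €733,000 × 2% × 181/366 = €7,249.8907
Total = €16,032.8730

€16,032.87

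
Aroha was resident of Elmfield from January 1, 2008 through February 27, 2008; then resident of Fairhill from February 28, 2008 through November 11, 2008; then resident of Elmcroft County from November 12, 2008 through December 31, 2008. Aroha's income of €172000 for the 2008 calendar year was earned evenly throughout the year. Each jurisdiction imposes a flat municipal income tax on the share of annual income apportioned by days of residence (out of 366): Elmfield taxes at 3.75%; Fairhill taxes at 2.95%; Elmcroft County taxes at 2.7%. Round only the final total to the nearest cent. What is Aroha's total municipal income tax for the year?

Elmfield, January 1 – February 27, 2008: 58 days → €172000 × 3.75% × 58/366 = €1022.1311
Fairhill, February 28 – November 11, 2008: 258 days → €172000 × 2.95% × 258/366 = €3576.7541
Elmcroft County, November 12 – December 31, 2008: 50 days → €172000 × 2.7% × 50/366 = €634.4262
Total = €5233.3115

€5233.31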